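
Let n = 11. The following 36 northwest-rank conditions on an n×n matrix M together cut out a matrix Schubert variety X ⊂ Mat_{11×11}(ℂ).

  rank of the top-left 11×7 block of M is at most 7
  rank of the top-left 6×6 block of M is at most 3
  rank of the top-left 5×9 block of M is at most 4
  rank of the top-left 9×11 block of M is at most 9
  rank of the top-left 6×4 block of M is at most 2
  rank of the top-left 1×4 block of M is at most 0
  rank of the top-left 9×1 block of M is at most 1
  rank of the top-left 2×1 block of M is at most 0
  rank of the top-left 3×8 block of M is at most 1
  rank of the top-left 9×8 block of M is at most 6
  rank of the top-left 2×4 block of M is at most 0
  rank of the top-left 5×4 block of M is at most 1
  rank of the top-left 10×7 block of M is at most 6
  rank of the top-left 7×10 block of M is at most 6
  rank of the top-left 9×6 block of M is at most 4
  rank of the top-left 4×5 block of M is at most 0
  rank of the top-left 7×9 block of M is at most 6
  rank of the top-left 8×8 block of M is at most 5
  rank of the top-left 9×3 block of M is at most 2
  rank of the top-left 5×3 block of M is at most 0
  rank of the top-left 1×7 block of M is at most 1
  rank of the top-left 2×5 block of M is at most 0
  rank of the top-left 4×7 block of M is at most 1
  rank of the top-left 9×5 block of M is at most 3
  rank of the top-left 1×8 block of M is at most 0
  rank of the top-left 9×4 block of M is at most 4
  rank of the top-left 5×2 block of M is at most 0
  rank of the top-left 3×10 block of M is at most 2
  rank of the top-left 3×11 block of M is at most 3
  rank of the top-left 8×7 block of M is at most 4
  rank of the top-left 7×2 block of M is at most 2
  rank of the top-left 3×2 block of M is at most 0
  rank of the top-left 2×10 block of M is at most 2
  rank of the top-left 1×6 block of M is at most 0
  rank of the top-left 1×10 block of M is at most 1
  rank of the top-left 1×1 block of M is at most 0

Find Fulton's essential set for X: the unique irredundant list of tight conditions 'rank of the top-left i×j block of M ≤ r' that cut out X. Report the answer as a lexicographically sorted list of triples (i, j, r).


Reconstructing r_w from the 36 given conditions:

  row 1: 0, 0, 0, 0, 0, 0, 0, 0, 1, 1, 1
  row 2: 0, 0, 0, 0, 0, 1, 1, 1, 2, 2, 2
  row 3: 0, 0, 0, 0, 0, 1, 1, 1, 2, 2, 3
  row 4: 0, 0, 0, 0, 0, 1, 1, 2, 3, 3, 4
  row 5: 0, 0, 0, 1, 1, 2, 2, 3, 4, 4, 5
  row 6: 1, 1, 1, 2, 2, 3, 3, 4, 5, 5, 6
  row 7: 1, 2, 2, 3, 3, 4, 4, 5, 6, 6, 7
  row 8: 1, 2, 2, 3, 3, 4, 4, 5, 6, 7, 8
  row 9: 1, 2, 2, 3, 3, 4, 5, 6, 7, 8, 9
  row 10: 1, 2, 3, 4, 4, 5, 6, 7, 8, 9, 10
  row 11: 1, 2, 3, 4, 5, 6, 7, 8, 9, 10, 11

hence w(1..11) = (9, 6, 11, 8, 4, 1, 2, 10, 7, 3, 5).

|D(w)|=35, |Ess(w)|=9:

[(1, 8, 0), (3, 8, 1), (3, 10, 2), (4, 5, 0), (4, 7, 1), (5, 3, 0), (8, 7, 4), (9, 3, 2), (9, 5, 3)]


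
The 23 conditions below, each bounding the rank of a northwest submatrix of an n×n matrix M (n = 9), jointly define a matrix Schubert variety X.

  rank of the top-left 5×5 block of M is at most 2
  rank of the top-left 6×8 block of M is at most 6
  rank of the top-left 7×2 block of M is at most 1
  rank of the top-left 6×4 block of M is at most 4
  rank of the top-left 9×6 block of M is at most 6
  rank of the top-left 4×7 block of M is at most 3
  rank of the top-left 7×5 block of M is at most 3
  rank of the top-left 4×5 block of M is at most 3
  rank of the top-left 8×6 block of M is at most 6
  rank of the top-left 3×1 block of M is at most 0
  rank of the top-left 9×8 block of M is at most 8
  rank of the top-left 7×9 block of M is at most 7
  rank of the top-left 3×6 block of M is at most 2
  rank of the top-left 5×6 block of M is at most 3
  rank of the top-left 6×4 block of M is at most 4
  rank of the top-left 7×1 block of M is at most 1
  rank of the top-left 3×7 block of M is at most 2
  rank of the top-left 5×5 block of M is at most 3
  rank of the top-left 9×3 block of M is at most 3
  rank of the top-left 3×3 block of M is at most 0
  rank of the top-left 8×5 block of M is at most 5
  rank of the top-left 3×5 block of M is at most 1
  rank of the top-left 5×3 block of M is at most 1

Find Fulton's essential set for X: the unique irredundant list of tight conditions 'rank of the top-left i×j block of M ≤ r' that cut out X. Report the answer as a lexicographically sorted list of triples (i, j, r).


Computing R[i][j] = min implied NW-rank bound (n=9, 23 conditions):

  0 0 0 1 1 1 1 1 1
  0 0 0 1 1 2 2 2 2
  0 0 0 1 1 2 2 3 3
  1 1 1 2 2 3 3 4 4
  1 1 1 2 2 3 4 5 5
  1 1 2 3 3 4 5 6 6
  1 1 2 3 3 4 5 6 7
  1 2 3 4 4 5 6 7 8
  1 2 3 4 5 6 7 8 9

giving w = (4, 6, 8, 1, 7, 3, 9, 2, 5) via Δ²R.

D(w) has 18 cells with 7 SE-corners; essential set:

[(3, 3, 0), (3, 5, 1), (3, 7, 2), (5, 3, 1), (5, 5, 2), (7, 2, 1), (7, 5, 3)]


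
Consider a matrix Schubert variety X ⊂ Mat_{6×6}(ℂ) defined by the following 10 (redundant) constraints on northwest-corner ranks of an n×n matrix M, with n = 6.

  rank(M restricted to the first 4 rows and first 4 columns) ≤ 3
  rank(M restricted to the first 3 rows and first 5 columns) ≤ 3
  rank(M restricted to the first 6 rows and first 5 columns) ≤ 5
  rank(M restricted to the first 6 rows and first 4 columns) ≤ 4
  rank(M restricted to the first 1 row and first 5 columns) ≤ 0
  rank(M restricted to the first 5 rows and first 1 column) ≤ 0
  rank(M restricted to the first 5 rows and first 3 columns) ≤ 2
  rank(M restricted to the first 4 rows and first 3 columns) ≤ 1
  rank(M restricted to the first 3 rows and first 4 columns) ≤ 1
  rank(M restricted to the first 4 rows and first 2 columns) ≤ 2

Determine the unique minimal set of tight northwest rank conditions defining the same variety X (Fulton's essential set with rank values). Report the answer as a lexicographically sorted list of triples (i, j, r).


Rank table r_w(6×6) implied by the 10 constraints:

  0, 0, 0, 0, 0, 1
  0, 1, 1, 1, 1, 2
  0, 1, 1, 1, 2, 3
  0, 1, 1, 2, 3, 4
  0, 1, 2, 3, 4, 5
  1, 2, 3, 4, 5, 6

hence w(1..6) = (6, 2, 5, 4, 3, 1).

4 SE-corners of the 12-cell Rothe diagram give Ess(w):

[(1, 5, 0), (3, 4, 1), (4, 3, 1), (5, 1, 0)]


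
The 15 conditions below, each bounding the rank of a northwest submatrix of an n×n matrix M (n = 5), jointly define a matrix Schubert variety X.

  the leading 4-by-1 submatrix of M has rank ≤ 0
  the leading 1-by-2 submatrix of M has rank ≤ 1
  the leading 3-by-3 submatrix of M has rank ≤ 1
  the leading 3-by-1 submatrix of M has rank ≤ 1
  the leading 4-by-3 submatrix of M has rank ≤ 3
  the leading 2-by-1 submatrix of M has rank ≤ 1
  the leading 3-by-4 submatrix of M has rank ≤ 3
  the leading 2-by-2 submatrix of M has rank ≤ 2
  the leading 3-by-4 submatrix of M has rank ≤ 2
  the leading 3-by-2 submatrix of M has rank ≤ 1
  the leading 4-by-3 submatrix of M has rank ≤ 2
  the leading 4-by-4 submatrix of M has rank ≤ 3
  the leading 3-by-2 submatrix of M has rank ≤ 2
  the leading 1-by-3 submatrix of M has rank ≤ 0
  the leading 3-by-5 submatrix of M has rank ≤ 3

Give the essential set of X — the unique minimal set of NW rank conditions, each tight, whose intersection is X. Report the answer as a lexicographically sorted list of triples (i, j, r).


Propagating the 15 rank bounds to every northwest block:

  row 1: 0 | 0 | 0 | 1 | 1
  row 2: 0 | 1 | 1 | 2 | 2
  row 3: 0 | 1 | 1 | 2 | 3
  row 4: 0 | 1 | 2 | 3 | 4
  row 5: 1 | 2 | 3 | 4 | 5

second differences of R give the permutation w = (4, 2, 5, 3, 1).

3 SE-corners of the 7-cell Rothe diagram give Ess(w):

[(1, 3, 0), (3, 3, 1), (4, 1, 0)]


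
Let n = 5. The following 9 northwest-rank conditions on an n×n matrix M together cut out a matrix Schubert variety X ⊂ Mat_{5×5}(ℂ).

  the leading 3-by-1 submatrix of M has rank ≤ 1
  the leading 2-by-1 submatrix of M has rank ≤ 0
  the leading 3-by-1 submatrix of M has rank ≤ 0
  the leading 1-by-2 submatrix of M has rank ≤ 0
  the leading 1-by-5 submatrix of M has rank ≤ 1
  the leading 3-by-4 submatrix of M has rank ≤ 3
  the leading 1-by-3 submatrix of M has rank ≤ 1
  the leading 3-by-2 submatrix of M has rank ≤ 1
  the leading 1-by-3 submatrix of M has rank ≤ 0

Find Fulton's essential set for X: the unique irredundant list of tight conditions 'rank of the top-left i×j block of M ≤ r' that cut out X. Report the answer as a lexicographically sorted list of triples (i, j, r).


Rank table r_w(5×5) implied by the 9 constraints:

  row 1: 0 0 0 1 1
  row 2: 0 1 1 2 2
  row 3: 0 1 2 3 3
  row 4: 1 2 3 4 4
  row 5: 1 2 3 4 5

reading off 1-entries of Δ²R: w = (4, 2, 3, 1, 5).

Rothe diagram D(w) (5 cells), 2 SE-corners (essential conditions):

[(1, 3, 0), (3, 1, 0)]


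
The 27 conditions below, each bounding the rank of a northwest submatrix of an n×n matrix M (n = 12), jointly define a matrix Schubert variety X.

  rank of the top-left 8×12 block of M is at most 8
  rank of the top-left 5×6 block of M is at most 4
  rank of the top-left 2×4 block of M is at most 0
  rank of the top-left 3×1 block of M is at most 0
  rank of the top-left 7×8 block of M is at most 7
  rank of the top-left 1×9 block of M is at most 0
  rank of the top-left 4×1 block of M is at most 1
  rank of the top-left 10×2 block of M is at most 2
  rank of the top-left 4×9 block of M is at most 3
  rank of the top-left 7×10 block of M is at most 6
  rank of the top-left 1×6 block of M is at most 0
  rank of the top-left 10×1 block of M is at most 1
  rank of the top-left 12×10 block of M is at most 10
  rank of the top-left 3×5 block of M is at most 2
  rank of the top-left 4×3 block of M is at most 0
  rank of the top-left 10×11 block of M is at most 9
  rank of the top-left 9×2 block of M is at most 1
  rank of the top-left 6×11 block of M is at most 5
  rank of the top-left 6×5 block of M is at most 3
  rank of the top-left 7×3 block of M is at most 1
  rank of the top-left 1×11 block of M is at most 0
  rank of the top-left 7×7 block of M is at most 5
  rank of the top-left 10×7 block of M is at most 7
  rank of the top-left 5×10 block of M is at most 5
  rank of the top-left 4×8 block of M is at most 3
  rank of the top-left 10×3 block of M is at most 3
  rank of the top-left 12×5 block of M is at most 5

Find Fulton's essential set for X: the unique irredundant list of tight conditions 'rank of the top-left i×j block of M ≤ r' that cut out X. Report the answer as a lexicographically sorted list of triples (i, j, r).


Propagating the 27 rank bounds to every northwest block:

  R[1]: 0 0 0 0 0 0 0 0 0 0 0 1
  R[2]: 0 0 0 0 1 1 1 1 1 1 1 2
  R[3]: 0 0 0 1 2 2 2 2 2 2 2 3
  R[4]: 0 0 0 1 2 3 3 3 3 3 3 4
  R[5]: 1 1 1 2 3 4 4 4 4 4 4 5
  R[6]: 1 1 1 2 3 4 5 5 5 5 5 6
  R[7]: 1 1 1 2 3 4 5 6 6 6 6 7
  R[8]: 1 1 2 3 4 5 6 7 7 7 7 8
  R[9]: 1 1 2 3 4 5 6 7 8 8 8 9
  R[10]: 1 2 3 4 5 6 7 8 9 9 9 10
  R[11]: 1 2 3 4 5 6 7 8 9 10 10 11
  R[12]: 1 2 3 4 5 6 7 8 9 10 11 12

hence w(1..12) = (12, 5, 4, 6, 1, 7, 8, 3, 9, 2, 10, 11).

ℓ(w)=27; the 5 essential cells (i,j,r):

[(1, 11, 0), (2, 4, 0), (4, 3, 0), (7, 3, 1), (9, 2, 1)]


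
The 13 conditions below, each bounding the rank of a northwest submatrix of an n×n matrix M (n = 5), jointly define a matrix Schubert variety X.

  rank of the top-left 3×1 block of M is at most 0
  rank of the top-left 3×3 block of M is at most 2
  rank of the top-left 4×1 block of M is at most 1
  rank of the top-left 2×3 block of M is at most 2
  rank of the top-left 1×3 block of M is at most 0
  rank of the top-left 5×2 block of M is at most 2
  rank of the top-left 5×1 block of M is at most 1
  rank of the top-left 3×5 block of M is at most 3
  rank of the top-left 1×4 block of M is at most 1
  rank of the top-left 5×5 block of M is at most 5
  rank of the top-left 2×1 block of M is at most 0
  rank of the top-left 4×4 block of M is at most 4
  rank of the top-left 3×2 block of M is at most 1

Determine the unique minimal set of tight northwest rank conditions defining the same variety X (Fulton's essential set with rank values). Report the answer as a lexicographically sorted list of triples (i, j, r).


The tightest implied rank at each (i,j), from the 13 conditions:

  0 | 0 | 0 | 1 | 1
  0 | 1 | 1 | 2 | 2
  0 | 1 | 2 | 3 | 3
  1 | 2 | 3 | 4 | 4
  1 | 2 | 3 | 4 | 5

hence w(1..5) = (4, 2, 3, 1, 5).

|D(w)|=5, |Ess(w)|=2:

[(1, 3, 0), (3, 1, 0)]


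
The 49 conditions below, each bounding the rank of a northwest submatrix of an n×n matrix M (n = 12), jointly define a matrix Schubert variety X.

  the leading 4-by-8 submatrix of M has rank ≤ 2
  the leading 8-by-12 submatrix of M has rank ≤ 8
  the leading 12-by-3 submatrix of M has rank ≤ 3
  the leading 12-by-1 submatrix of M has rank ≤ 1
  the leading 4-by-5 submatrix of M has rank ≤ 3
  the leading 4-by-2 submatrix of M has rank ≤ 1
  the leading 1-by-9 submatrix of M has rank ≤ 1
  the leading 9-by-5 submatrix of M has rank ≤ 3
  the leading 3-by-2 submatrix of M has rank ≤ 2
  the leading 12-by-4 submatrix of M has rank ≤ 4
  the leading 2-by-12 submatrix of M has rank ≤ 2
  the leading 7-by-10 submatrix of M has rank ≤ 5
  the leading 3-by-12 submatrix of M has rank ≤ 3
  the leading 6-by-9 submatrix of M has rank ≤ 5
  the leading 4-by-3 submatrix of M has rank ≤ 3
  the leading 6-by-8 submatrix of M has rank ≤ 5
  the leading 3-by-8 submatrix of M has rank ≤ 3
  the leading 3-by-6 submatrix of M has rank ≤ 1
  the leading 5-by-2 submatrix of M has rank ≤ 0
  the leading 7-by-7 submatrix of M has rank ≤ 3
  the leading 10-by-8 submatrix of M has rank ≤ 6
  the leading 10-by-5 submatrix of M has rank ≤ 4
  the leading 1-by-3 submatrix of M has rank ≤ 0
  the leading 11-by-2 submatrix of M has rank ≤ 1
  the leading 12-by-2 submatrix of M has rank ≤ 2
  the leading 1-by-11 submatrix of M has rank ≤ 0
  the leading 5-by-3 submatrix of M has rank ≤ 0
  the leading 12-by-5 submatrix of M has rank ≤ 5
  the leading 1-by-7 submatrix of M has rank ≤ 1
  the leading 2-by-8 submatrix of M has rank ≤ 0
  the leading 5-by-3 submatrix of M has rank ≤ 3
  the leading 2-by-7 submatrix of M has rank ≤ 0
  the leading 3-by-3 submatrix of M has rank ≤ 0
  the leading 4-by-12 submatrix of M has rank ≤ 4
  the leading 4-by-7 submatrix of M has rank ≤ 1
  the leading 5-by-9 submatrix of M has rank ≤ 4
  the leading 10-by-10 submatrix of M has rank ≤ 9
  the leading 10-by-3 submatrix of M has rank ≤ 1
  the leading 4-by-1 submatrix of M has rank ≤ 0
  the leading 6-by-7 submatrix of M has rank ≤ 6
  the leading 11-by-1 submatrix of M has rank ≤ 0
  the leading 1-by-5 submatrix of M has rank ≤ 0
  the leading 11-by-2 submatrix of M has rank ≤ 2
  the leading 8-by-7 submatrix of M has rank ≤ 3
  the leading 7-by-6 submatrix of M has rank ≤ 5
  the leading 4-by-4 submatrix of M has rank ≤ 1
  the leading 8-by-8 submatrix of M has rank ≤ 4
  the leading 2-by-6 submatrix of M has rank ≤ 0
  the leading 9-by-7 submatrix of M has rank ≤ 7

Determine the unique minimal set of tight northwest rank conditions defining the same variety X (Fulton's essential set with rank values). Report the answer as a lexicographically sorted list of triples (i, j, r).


Propagating the 49 rank bounds to every northwest block:

  R[1]: 0 | 0 | 0 | 0 | 0 | 0 | 0 | 0 | 0 | 0 | 0 | 1
  R[2]: 0 | 0 | 0 | 0 | 0 | 0 | 0 | 0 | 1 | 1 | 1 | 2
  R[3]: 0 | 0 | 0 | 1 | 1 | 1 | 1 | 1 | 2 | 2 | 2 | 3
  R[4]: 0 | 0 | 0 | 1 | 1 | 1 | 1 | 2 | 3 | 3 | 3 | 4
  R[5]: 0 | 0 | 0 | 1 | 2 | 2 | 2 | 3 | 4 | 4 | 4 | 5
  R[6]: 0 | 1 | 1 | 2 | 3 | 3 | 3 | 4 | 5 | 5 | 5 | 6
  R[7]: 0 | 1 | 1 | 2 | 3 | 3 | 3 | 4 | 5 | 5 | 6 | 7
  R[8]: 0 | 1 | 1 | 2 | 3 | 3 | 3 | 4 | 5 | 6 | 7 | 8
  R[9]: 0 | 1 | 1 | 2 | 3 | 4 | 4 | 5 | 6 | 7 | 8 | 9
  R[10]: 0 | 1 | 1 | 2 | 3 | 4 | 5 | 6 | 7 | 8 | 9 | 10
  R[11]: 0 | 1 | 2 | 3 | 4 | 5 | 6 | 7 | 8 | 9 | 10 | 11
  R[12]: 1 | 2 | 3 | 4 | 5 | 6 | 7 | 8 | 9 | 10 | 11 | 12

second differences of R give the permutation w = (12, 9, 4, 8, 5, 2, 11, 10, 6, 7, 3, 1).

Fulton essential set (8 of the 46 Rothe cells):

[(1, 11, 0), (2, 8, 0), (4, 7, 1), (5, 3, 0), (7, 10, 5), (8, 7, 3), (10, 3, 1), (11, 1, 0)]


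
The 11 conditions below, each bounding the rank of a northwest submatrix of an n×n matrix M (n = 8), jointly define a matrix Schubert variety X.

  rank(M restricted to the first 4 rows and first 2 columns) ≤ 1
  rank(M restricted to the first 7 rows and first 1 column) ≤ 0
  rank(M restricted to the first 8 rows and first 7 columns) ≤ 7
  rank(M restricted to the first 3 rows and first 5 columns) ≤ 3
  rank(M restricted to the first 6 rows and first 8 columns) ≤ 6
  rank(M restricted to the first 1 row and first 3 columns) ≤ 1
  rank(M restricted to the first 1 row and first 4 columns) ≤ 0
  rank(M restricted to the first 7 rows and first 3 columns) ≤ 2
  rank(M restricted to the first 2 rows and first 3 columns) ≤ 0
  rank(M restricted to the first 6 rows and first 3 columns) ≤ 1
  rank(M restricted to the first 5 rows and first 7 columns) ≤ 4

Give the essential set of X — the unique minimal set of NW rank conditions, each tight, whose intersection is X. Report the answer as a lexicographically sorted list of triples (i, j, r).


Computing R[i][j] = min implied NW-rank bound (n=8, 11 conditions):

  0 0 0 0 1 1 1 1
  0 0 0 1 2 2 2 2
  0 1 1 2 3 3 3 3
  0 1 1 2 3 4 4 4
  0 1 1 2 3 4 4 5
  0 1 1 2 3 4 5 6
  0 1 2 3 4 5 6 7
  1 2 3 4 5 6 7 8

giving w = (5, 4, 2, 6, 8, 7, 3, 1) via Δ²R.

Rothe diagram D(w) (16 cells), 5 SE-corners (essential conditions):

[(1, 4, 0), (2, 3, 0), (5, 7, 4), (6, 3, 1), (7, 1, 0)]


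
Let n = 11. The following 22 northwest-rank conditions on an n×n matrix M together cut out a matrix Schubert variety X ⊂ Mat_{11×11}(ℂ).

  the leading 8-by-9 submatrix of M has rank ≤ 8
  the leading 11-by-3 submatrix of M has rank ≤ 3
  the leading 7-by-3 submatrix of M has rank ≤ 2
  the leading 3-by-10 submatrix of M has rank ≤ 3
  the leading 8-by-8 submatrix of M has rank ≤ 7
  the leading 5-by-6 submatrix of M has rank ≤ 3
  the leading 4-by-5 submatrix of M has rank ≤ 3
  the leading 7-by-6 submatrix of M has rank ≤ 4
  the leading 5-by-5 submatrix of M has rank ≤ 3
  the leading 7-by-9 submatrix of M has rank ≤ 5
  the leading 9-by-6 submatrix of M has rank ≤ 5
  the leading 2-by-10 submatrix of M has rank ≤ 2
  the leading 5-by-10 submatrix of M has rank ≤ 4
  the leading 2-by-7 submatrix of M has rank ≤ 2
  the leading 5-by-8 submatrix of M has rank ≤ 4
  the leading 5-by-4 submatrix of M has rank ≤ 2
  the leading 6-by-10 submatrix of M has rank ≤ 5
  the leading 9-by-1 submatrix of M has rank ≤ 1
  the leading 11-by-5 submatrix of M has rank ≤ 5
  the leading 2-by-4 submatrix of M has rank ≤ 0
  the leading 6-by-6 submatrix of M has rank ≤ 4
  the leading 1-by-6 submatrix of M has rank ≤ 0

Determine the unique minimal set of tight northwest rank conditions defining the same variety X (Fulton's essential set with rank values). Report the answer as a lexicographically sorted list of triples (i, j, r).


The tightest implied rank at each (i,j), from the 22 conditions:

  row 1: 0, 0, 0, 0, 0, 0, 1, 1, 1, 1, 1
  row 2: 0, 0, 0, 0, 1, 1, 2, 2, 2, 2, 2
  row 3: 1, 1, 1, 1, 2, 2, 3, 3, 3, 3, 3
  row 4: 1, 2, 2, 2, 3, 3, 4, 4, 4, 4, 4
  row 5: 1, 2, 2, 2, 3, 3, 4, 4, 4, 4, 5
  row 6: 1, 2, 2, 3, 4, 4, 5, 5, 5, 5, 6
  row 7: 1, 2, 2, 3, 4, 4, 5, 5, 5, 6, 7
  row 8: 1, 2, 3, 4, 5, 5, 6, 6, 6, 7, 8
  row 9: 1, 2, 3, 4, 5, 5, 6, 7, 7, 8, 9
  row 10: 1, 2, 3, 4, 5, 6, 7, 8, 8, 9, 10
  row 11: 1, 2, 3, 4, 5, 6, 7, 8, 9, 10, 11

the unique w with this rank table is (7, 5, 1, 2, 11, 4, 10, 3, 8, 6, 9).

|D(w)|=22, |Ess(w)|=9:

[(1, 6, 0), (2, 4, 0), (5, 4, 2), (5, 6, 3), (5, 10, 4), (7, 3, 2), (7, 6, 4), (7, 9, 5), (9, 6, 5)]


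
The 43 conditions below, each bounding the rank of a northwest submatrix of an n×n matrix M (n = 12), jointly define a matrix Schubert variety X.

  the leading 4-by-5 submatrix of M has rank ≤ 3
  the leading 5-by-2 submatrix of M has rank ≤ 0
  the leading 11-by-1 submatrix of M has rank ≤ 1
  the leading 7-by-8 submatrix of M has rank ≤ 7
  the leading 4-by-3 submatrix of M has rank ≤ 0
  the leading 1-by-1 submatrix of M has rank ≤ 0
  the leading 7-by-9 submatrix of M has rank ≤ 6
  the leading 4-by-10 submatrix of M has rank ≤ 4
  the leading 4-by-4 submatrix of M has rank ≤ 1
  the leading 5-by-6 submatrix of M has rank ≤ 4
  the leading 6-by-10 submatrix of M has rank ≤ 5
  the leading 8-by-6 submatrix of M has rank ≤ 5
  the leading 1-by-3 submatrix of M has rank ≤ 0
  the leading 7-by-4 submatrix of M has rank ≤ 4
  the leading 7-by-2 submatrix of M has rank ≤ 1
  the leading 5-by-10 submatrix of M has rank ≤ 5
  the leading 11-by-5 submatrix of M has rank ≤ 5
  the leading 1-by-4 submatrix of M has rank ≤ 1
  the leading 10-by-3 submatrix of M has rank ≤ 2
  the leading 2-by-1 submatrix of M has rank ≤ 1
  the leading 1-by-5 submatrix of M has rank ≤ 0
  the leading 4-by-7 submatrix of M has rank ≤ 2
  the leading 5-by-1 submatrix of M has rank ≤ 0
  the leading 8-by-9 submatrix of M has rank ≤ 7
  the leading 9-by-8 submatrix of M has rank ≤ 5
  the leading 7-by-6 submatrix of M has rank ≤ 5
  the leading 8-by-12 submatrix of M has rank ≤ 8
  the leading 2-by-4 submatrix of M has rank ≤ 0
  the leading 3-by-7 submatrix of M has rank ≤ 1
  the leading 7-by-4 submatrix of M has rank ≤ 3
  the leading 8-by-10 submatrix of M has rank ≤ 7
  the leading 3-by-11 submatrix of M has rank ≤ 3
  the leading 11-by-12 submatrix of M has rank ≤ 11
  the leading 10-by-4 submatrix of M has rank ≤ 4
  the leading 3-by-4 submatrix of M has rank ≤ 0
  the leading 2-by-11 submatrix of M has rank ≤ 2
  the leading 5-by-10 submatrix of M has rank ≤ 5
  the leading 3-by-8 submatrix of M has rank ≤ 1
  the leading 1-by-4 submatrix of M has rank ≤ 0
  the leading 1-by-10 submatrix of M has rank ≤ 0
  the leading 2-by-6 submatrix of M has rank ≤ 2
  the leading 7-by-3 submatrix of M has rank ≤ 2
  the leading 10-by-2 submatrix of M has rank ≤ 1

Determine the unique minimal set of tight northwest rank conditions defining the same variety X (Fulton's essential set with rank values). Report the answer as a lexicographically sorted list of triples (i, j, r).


Propagating the 43 rank bounds to every northwest block:

  i=1: 0  0  0  0  0  0  0  0  0  0  1  1
  i=2: 0  0  0  0  1  1  1  1  1  1  2  2
  i=3: 0  0  0  0  1  1  1  1  2  2  3  3
  i=4: 0  0  0  1  2  2  2  2  3  3  4  4
  i=5: 0  0  1  2  3  3  3  3  4  4  5  5
  i=6: 1  1  2  3  4  4  4  4  5  5  6  6
  i=7: 1  1  2  3  4  5  5  5  6  6  7  7
  i=8: 1  1  2  3  4  5  5  5  6  7  8  8
  i=9: 1  1  2  3  4  5  5  5  6  7  8  9
  i=10: 1  1  2  3  4  5  6  6  7  8  9  10
  i=11: 1  2  3  4  5  6  7  7  8  9  10  11
  i=12: 1  2  3  4  5  6  7  8  9  10  11  12

reading off 1-entries of Δ²R: w = (11, 5, 9, 4, 3, 1, 6, 10, 12, 7, 2, 8).

Rothe diagram D(w) (34 cells), 7 SE-corners (essential conditions):

[(1, 10, 0), (3, 4, 0), (3, 8, 1), (4, 3, 0), (5, 2, 0), (9, 8, 5), (10, 2, 1)]


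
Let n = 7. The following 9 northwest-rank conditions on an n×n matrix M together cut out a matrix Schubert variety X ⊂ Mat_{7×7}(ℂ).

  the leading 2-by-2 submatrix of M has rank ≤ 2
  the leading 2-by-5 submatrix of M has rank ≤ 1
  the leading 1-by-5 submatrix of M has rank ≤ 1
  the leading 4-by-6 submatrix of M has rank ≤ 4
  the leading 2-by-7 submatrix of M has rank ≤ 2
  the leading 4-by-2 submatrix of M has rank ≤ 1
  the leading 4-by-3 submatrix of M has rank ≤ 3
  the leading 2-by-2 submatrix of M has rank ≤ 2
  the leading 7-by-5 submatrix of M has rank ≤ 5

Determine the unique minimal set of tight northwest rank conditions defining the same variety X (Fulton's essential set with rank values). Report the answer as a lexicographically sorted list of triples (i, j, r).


The tightest implied rank at each (i,j), from the 9 conditions:

  1, 1, 1, 1, 1, 1, 1
  1, 1, 1, 1, 1, 2, 2
  1, 1, 2, 2, 2, 3, 3
  1, 1, 2, 3, 3, 4, 4
  1, 2, 3, 4, 4, 5, 5
  1, 2, 3, 4, 5, 6, 6
  1, 2, 3, 4, 5, 6, 7

the unique w with this rank table is (1, 6, 3, 4, 2, 5, 7).

D(w) has 6 cells with 2 SE-corners; essential set:

[(2, 5, 1), (4, 2, 1)]


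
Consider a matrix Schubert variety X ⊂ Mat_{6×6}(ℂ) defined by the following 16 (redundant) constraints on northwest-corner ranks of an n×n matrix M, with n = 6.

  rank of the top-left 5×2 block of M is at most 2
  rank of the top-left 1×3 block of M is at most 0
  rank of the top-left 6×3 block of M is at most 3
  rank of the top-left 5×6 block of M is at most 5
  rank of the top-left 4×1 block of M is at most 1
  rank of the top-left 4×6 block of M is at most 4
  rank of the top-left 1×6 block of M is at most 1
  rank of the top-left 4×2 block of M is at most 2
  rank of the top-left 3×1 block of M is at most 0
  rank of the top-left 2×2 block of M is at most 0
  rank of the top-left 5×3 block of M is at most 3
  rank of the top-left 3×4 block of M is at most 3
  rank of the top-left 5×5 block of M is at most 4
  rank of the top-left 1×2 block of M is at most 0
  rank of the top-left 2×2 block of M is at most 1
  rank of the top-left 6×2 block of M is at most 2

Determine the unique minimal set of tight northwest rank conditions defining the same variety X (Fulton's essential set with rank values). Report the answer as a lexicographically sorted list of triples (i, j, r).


Recovering R(i,j) via the rank-extension bound from the 16 conditions:

  row 1: 0  0  0  1  1  1
  row 2: 0  0  1  2  2  2
  row 3: 0  1  2  3  3  3
  row 4: 1  2  3  4  4  4
  row 5: 1  2  3  4  4  5
  row 6: 1  2  3  4  5  6

so w = (4, 3, 2, 1, 6, 5).

Rothe diagram D(w) (7 cells), 4 SE-corners (essential conditions):

[(1, 3, 0), (2, 2, 0), (3, 1, 0), (5, 5, 4)]


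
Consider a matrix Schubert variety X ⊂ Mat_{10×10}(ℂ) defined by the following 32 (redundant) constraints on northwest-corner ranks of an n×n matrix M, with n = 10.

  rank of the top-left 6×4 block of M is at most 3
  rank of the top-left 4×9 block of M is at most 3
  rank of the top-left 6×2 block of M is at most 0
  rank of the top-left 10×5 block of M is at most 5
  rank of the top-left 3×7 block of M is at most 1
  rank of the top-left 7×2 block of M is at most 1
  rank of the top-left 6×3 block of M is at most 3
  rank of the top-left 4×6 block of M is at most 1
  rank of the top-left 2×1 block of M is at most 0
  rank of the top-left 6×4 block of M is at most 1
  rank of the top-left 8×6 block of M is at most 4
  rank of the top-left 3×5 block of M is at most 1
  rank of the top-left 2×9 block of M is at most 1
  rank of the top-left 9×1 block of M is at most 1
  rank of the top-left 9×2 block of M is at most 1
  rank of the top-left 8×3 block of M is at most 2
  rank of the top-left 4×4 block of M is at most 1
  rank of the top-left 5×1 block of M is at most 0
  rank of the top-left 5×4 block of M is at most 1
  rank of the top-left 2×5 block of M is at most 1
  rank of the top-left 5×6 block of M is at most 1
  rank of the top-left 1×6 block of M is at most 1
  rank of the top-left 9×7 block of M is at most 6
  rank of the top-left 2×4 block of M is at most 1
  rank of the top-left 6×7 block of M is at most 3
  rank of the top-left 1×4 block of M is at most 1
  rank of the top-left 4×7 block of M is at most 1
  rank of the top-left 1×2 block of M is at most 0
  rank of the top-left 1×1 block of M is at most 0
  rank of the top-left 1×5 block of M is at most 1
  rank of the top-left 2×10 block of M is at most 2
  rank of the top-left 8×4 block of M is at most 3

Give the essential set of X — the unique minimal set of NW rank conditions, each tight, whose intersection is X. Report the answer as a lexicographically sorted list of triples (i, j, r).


Rank table r_w(10×10) implied by the 32 constraints:

  i=1: 0  0  1  1  1  1  1  1  1  1
  i=2: 0  0  1  1  1  1  1  1  1  2
  i=3: 0  0  1  1  1  1  1  2  2  3
  i=4: 0  0  1  1  1  1  1  2  3  4
  i=5: 0  0  1  1  1  1  2  3  4  5
  i=6: 0  0  1  1  2  2  3  4  5  6
  i=7: 1  1  2  2  3  3  4  5  6  7
  i=8: 1  1  2  3  4  4  5  6  7  8
  i=9: 1  1  2  3  4  5  6  7  8  9
  i=10: 1  2  3  4  5  6  7  8  9  10

giving w = (3, 10, 8, 9, 7, 5, 1, 4, 6, 2) via Δ²R.

ℓ(w)=32; the 6 essential cells (i,j,r):

[(2, 9, 1), (4, 7, 1), (5, 6, 1), (6, 2, 0), (6, 4, 1), (9, 2, 1)]


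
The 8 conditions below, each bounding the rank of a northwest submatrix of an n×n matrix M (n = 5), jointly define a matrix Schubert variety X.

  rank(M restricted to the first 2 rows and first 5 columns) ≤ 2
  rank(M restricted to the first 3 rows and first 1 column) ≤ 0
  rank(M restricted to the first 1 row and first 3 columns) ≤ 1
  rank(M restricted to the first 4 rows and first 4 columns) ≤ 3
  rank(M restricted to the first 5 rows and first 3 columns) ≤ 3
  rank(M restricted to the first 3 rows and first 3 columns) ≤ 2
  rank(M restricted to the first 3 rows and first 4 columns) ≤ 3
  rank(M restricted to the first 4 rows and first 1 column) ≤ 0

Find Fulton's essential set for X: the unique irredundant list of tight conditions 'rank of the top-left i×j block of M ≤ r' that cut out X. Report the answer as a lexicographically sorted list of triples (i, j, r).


Rank table r_w(5×5) implied by the 8 constraints:

  row 1: 0  1  1  1  1
  row 2: 0  1  2  2  2
  row 3: 0  1  2  3  3
  row 4: 0  1  2  3  4
  row 5: 1  2  3  4  5

so w = (2, 3, 4, 5, 1).

Fulton essential set (1 of the 4 Rothe cells):

[(4, 1, 0)]


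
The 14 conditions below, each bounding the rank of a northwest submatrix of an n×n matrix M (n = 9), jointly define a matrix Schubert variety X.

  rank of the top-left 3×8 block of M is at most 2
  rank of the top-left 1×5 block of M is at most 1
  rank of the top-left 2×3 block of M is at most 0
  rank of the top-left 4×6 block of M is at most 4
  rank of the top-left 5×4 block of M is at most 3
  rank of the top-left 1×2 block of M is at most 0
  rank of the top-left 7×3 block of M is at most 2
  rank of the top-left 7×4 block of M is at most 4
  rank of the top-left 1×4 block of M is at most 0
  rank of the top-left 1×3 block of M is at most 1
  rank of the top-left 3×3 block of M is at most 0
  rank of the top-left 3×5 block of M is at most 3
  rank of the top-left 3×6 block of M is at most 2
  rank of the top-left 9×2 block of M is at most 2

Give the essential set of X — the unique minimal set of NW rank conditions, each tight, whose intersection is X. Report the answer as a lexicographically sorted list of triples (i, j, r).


Propagating the 14 rank bounds to every northwest block:

  R[1]: 0  0  0  0  1  1  1  1  1
  R[2]: 0  0  0  1  2  2  2  2  2
  R[3]: 0  0  0  1  2  2  2  2  3
  R[4]: 1  1  1  2  3  3  3  3  4
  R[5]: 1  2  2  3  4  4  4  4  5
  R[6]: 1  2  2  3  4  5  5  5  6
  R[7]: 1  2  2  3  4  5  6  6  7
  R[8]: 1  2  3  4  5  6  7  7  8
  R[9]: 1  2  3  4  5  6  7  8  9

reading off 1-entries of Δ²R: w = (5, 4, 9, 1, 2, 6, 7, 3, 8).

Rothe diagram D(w) (15 cells), 4 SE-corners (essential conditions):

[(1, 4, 0), (3, 3, 0), (3, 8, 2), (7, 3, 2)]


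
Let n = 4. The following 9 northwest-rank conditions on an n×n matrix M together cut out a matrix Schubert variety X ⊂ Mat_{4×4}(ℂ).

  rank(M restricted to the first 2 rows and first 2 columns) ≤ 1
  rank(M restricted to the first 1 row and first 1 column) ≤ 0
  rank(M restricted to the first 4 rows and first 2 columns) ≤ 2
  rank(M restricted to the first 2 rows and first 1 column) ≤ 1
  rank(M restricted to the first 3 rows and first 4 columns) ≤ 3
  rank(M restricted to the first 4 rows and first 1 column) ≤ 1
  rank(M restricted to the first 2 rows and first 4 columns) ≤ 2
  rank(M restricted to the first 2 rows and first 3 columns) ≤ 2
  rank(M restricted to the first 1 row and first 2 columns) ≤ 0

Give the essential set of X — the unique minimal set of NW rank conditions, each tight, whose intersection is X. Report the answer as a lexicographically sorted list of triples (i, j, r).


Rank table r_w(4×4) implied by the 9 constraints:

  row 1: 0 | 0 | 1 | 1
  row 2: 1 | 1 | 2 | 2
  row 3: 1 | 2 | 3 | 3
  row 4: 1 | 2 | 3 | 4

the unique w with this rank table is (3, 1, 2, 4).

Fulton essential set (1 of the 2 Rothe cells):

[(1, 2, 0)]


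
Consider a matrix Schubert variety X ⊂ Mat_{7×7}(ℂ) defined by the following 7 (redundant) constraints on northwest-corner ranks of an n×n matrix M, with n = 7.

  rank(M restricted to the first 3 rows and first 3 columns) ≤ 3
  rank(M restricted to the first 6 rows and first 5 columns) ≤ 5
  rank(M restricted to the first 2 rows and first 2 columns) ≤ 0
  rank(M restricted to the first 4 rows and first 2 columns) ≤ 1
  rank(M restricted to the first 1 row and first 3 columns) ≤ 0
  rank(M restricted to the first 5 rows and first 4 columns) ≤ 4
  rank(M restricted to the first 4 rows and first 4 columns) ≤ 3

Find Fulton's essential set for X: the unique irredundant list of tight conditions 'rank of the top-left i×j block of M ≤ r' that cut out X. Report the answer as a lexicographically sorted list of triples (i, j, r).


The tightest implied rank at each (i,j), from the 7 conditions:

  row 1: 0 0 0 1 1 1 1
  row 2: 0 0 1 2 2 2 2
  row 3: 1 1 2 3 3 3 3
  row 4: 1 1 2 3 4 4 4
  row 5: 1 2 3 4 5 5 5
  row 6: 1 2 3 4 5 6 6
  row 7: 1 2 3 4 5 6 7

giving w = (4, 3, 1, 5, 2, 6, 7) via Δ²R.

Rothe diagram D(w) (6 cells), 3 SE-corners (essential conditions):

[(1, 3, 0), (2, 2, 0), (4, 2, 1)]


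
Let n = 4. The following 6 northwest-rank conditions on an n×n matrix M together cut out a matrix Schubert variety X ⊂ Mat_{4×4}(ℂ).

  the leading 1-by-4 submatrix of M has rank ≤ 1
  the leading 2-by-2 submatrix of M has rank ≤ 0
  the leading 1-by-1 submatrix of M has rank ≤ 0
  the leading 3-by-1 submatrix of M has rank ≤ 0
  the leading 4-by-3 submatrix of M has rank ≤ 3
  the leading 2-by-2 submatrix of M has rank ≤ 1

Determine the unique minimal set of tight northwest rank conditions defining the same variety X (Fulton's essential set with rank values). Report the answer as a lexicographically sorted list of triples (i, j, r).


Computing R[i][j] = min implied NW-rank bound (n=4, 6 conditions):

  i=1: 0 | 0 | 1 | 1
  i=2: 0 | 0 | 1 | 2
  i=3: 0 | 1 | 2 | 3
  i=4: 1 | 2 | 3 | 4

hence w(1..4) = (3, 4, 2, 1).

2 SE-corners of the 5-cell Rothe diagram give Ess(w):

[(2, 2, 0), (3, 1, 0)]


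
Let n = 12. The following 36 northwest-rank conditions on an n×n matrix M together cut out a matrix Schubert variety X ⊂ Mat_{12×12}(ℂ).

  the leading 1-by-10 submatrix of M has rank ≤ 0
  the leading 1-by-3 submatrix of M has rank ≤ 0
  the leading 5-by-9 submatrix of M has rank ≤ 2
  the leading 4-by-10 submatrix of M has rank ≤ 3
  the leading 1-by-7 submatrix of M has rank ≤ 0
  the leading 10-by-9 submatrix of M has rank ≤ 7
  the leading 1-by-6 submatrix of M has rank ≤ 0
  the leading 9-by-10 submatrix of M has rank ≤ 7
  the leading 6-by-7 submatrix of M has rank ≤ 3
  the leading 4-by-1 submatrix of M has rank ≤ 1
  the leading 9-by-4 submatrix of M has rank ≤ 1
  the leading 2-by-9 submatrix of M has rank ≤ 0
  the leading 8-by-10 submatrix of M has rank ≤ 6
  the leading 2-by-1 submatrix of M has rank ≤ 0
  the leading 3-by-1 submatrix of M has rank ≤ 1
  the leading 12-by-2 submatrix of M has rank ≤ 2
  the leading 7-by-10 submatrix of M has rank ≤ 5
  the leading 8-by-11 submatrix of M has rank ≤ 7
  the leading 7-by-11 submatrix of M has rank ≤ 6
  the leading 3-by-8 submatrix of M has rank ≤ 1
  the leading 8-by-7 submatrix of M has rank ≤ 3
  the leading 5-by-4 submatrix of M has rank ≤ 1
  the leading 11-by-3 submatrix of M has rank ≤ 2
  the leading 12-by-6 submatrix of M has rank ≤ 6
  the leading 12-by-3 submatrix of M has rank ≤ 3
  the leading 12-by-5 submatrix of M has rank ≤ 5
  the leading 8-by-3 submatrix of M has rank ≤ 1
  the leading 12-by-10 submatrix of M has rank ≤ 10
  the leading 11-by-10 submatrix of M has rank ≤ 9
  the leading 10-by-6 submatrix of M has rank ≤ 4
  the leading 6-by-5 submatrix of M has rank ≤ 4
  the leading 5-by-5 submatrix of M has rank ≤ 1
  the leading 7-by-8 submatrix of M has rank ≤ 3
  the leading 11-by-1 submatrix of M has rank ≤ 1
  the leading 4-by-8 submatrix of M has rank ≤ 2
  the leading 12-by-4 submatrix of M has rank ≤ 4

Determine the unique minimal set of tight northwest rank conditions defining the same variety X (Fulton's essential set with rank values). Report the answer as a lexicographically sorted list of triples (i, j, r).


Computing R[i][j] = min implied NW-rank bound (n=12, 36 conditions):

  0  0  0  0  0  0  0  0  0  0  1  1
  0  0  0  0  0  0  0  0  0  1  2  2
  1  1  1  1  1  1  1  1  1  2  3  3
  1  1  1  1  1  2  2  2  2  3  4  4
  1  1  1  1  1  2  2  2  2  3  4  5
  1  1  1  1  2  3  3  3  3  4  5  6
  1  1  1  1  2  3  3  3  4  5  6  7
  1  1  1  1  2  3  3  4  5  6  7  8
  1  1  1  1  2  3  4  5  6  7  8  9
  1  2  2  2  3  4  5  6  7  8  9  10
  1  2  2  3  4  5  6  7  8  9  10  11
  1  2  3  4  5  6  7  8  9  10  11  12

so w = (11, 10, 1, 6, 12, 5, 9, 8, 7, 2, 4, 3).

D(w) has 46 cells with 8 SE-corners; essential set:

[(1, 10, 0), (2, 9, 0), (5, 5, 1), (5, 9, 2), (7, 8, 3), (8, 7, 3), (9, 4, 1), (11, 3, 2)]


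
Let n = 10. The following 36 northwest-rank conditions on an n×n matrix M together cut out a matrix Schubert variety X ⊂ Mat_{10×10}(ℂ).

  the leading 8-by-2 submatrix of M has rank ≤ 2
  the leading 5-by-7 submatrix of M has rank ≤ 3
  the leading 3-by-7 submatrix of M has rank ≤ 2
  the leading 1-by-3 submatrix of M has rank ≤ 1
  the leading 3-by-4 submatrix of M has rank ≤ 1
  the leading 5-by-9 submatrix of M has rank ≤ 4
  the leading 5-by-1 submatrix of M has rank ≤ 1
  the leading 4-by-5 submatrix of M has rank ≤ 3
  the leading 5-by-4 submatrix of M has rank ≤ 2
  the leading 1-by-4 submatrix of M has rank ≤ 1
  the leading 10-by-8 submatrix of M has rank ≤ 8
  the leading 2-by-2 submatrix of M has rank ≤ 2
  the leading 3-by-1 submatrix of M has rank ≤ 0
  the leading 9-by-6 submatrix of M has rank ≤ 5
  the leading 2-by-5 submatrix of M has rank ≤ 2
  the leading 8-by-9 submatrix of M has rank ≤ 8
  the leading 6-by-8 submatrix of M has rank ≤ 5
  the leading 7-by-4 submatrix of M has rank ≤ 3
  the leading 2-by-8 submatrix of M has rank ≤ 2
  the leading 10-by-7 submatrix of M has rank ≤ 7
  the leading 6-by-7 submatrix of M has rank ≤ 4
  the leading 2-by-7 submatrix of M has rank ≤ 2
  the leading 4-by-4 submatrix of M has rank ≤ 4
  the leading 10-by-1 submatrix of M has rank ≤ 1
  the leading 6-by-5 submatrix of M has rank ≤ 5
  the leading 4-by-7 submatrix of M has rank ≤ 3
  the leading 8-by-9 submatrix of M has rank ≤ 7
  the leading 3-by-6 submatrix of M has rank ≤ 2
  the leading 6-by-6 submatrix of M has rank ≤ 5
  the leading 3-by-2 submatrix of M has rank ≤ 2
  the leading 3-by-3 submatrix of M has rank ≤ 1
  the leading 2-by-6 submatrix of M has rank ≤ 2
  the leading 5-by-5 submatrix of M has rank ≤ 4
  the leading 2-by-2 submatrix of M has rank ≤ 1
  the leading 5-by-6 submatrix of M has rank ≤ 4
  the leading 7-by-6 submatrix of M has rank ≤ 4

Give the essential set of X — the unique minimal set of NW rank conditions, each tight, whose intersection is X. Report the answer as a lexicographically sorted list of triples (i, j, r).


Propagating the 36 rank bounds to every northwest block:

  i=1: 0 | 1 | 1 | 1 | 1 | 1 | 1 | 1 | 1 | 1
  i=2: 0 | 1 | 1 | 1 | 2 | 2 | 2 | 2 | 2 | 2
  i=3: 0 | 1 | 1 | 1 | 2 | 2 | 2 | 3 | 3 | 3
  i=4: 1 | 2 | 2 | 2 | 3 | 3 | 3 | 4 | 4 | 4
  i=5: 1 | 2 | 2 | 2 | 3 | 3 | 3 | 4 | 4 | 5
  i=6: 1 | 2 | 3 | 3 | 4 | 4 | 4 | 5 | 5 | 6
  i=7: 1 | 2 | 3 | 3 | 4 | 4 | 5 | 6 | 6 | 7
  i=8: 1 | 2 | 3 | 4 | 5 | 5 | 6 | 7 | 7 | 8
  i=9: 1 | 2 | 3 | 4 | 5 | 5 | 6 | 7 | 8 | 9
  i=10: 1 | 2 | 3 | 4 | 5 | 6 | 7 | 8 | 9 | 10

reading off 1-entries of Δ²R: w = (2, 5, 8, 1, 10, 3, 7, 4, 9, 6).

Rothe diagram D(w) (17 cells), 9 SE-corners (essential conditions):

[(3, 1, 0), (3, 4, 1), (3, 7, 2), (5, 4, 2), (5, 7, 3), (5, 9, 4), (7, 4, 3), (7, 6, 4), (9, 6, 5)]
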